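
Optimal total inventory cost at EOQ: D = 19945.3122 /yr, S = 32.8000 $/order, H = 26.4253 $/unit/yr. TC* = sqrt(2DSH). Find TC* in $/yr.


2*D*S*H = 34575192.3162
TC* = sqrt(34575192.3162) = 5880.0674

5880.0674 $/yr


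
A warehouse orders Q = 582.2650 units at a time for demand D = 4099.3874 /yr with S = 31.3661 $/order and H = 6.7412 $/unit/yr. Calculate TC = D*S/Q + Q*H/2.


Ordering cost = D*S/Q = 220.8304
Holding cost = Q*H/2 = 1962.5824
TC = 220.8304 + 1962.5824 = 2183.4128

2183.4128 $/yr


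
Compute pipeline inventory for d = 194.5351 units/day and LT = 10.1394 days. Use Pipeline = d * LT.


Pipeline = 194.5351 * 10.1394 = 1972.4692

1972.4692 units


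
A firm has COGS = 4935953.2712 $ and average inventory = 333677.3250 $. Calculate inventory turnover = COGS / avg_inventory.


Turnover = 4935953.2712 / 333677.3250 = 14.7926

14.7926


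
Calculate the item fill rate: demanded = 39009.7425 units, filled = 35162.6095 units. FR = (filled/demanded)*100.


FR = 35162.6095 / 39009.7425 * 100 = 90.1380

90.1380%


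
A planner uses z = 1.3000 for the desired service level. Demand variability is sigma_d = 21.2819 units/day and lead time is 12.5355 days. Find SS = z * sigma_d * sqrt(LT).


sqrt(LT) = sqrt(12.5355) = 3.5406
SS = 1.3000 * 21.2819 * 3.5406 = 97.9545

97.9545 units


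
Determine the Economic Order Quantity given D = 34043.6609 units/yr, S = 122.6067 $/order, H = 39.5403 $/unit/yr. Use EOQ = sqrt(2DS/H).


2*D*S = 2 * 34043.6609 * 122.6067 = 8347961.8377
2*D*S/H = 211125.4047
EOQ = sqrt(211125.4047) = 459.4838

459.4838 units


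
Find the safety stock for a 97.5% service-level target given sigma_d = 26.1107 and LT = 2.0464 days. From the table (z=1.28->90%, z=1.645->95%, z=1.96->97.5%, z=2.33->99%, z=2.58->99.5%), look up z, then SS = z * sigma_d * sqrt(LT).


From the table, SL = 97.5% corresponds to z = 1.96
sqrt(LT) = sqrt(2.0464) = 1.4305
SS = 1.96 * 26.1107 * 1.4305 = 73.2099

73.2099 units


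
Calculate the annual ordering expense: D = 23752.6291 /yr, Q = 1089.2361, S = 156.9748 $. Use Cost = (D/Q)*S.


Number of orders = D/Q = 21.8067
Cost = 21.8067 * 156.9748 = 3423.1001

3423.1001 $/yr


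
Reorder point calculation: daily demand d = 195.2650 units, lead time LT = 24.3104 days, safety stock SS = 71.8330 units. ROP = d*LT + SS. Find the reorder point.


d*LT = 195.2650 * 24.3104 = 4746.9703
ROP = 4746.9703 + 71.8330 = 4818.8033

4818.8033 units


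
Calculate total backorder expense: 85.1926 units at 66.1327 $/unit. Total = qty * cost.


Total = 85.1926 * 66.1327 = 5634.0167

5634.0167 $


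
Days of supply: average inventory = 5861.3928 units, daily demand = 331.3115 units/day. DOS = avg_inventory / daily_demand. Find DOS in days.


DOS = 5861.3928 / 331.3115 = 17.6915

17.6915 days


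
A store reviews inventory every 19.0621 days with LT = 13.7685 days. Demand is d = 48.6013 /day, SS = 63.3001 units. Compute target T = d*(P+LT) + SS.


P + LT = 32.8306
d*(P+LT) = 48.6013 * 32.8306 = 1595.6098
T = 1595.6098 + 63.3001 = 1658.9099

1658.9099 units


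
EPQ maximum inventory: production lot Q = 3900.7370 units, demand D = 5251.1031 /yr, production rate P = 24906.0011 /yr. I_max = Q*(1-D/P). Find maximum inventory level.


D/P = 0.2108
1 - D/P = 0.7892
I_max = 3900.7370 * 0.7892 = 3078.3179

3078.3179 units


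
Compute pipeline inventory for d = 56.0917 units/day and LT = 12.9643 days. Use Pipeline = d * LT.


Pipeline = 56.0917 * 12.9643 = 727.1896

727.1896 units


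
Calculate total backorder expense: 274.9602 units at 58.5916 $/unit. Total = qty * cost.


Total = 274.9602 * 58.5916 = 16110.3581

16110.3581 $


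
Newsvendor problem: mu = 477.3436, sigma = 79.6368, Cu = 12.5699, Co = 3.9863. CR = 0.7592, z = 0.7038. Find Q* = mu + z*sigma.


CR = Cu/(Cu+Co) = 12.5699/(12.5699+3.9863) = 0.7592
z = 0.7038
Q* = 477.3436 + 0.7038 * 79.6368 = 533.3920

533.3920 units


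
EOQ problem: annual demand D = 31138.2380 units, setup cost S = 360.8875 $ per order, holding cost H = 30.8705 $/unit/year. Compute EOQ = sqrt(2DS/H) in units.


2*D*S = 2 * 31138.2380 * 360.8875 = 22474801.7325
2*D*S/H = 728034.9114
EOQ = sqrt(728034.9114) = 853.2496

853.2496 units


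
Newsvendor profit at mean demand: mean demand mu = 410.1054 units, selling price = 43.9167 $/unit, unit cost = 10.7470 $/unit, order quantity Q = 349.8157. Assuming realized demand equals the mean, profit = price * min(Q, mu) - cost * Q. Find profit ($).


Sales at mu = min(349.8157, 410.1054) = 349.8157
Revenue = 43.9167 * 349.8157 = 15362.7512
Total cost = 10.7470 * 349.8157 = 3759.4693
Profit = 15362.7512 - 3759.4693 = 11603.2818

11603.2818 $


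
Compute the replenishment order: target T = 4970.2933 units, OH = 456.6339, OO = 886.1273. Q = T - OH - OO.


Inventory position = OH + OO = 456.6339 + 886.1273 = 1342.7612
Q = 4970.2933 - 1342.7612 = 3627.5321

3627.5321 units


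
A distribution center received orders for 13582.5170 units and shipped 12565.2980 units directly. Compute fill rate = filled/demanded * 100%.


FR = 12565.2980 / 13582.5170 * 100 = 92.5108

92.5108%


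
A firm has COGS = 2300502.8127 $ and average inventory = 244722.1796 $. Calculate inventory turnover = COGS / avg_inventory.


Turnover = 2300502.8127 / 244722.1796 = 9.4005

9.4005


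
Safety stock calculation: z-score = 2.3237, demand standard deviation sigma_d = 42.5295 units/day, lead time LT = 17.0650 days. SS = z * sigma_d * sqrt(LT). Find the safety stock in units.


sqrt(LT) = sqrt(17.0650) = 4.1310
SS = 2.3237 * 42.5295 * 4.1310 = 408.2475

408.2475 units


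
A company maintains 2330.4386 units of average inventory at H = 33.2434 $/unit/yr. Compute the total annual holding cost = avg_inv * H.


Cost = 2330.4386 * 33.2434 = 77471.7026

77471.7026 $/yr


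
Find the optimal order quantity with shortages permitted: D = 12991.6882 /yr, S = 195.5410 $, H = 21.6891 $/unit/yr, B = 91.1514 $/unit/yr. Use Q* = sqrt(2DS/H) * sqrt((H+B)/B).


sqrt(2DS/H) = 484.0006
sqrt((H+B)/B) = 1.1126
Q* = 484.0006 * 1.1126 = 538.5137

538.5137 units


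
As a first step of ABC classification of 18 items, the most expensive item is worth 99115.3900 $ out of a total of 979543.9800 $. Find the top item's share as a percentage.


Top item = 99115.3900
Total = 979543.9800
Percentage = 99115.3900 / 979543.9800 * 100 = 10.1185

10.1185%


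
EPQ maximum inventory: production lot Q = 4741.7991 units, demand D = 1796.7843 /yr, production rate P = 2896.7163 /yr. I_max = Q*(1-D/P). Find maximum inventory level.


D/P = 0.6203
1 - D/P = 0.3797
I_max = 4741.7991 * 0.3797 = 1800.5410

1800.5410 units


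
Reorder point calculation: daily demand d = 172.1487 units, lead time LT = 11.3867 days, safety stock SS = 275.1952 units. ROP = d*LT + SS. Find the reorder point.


d*LT = 172.1487 * 11.3867 = 1960.2056
ROP = 1960.2056 + 275.1952 = 2235.4008

2235.4008 units


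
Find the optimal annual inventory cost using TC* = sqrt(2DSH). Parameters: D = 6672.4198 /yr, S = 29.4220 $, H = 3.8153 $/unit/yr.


2*D*S*H = 1498008.3763
TC* = sqrt(1498008.3763) = 1223.9315

1223.9315 $/yr


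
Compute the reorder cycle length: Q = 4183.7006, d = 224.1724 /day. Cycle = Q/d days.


Cycle = 4183.7006 / 224.1724 = 18.6629

18.6629 days


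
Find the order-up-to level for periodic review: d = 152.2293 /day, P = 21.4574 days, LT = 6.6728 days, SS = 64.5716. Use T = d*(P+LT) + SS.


P + LT = 28.1302
d*(P+LT) = 152.2293 * 28.1302 = 4282.2407
T = 4282.2407 + 64.5716 = 4346.8123

4346.8123 units


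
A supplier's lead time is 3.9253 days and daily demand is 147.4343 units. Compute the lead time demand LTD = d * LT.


LTD = 147.4343 * 3.9253 = 578.7239

578.7239 units


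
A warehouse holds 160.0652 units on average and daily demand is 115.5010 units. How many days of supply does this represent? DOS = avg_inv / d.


DOS = 160.0652 / 115.5010 = 1.3858

1.3858 days


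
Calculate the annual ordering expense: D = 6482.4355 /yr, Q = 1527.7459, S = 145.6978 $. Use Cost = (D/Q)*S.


Number of orders = D/Q = 4.2431
Cost = 4.2431 * 145.6978 = 618.2158

618.2158 $/yr


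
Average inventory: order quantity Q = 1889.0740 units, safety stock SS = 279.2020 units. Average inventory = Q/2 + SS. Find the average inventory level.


Q/2 = 944.5370
Avg = 944.5370 + 279.2020 = 1223.7390

1223.7390 units


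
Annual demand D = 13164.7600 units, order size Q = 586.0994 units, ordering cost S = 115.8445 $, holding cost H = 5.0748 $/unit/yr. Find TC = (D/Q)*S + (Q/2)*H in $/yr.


Ordering cost = D*S/Q = 2602.0587
Holding cost = Q*H/2 = 1487.1686
TC = 2602.0587 + 1487.1686 = 4089.2273

4089.2273 $/yr


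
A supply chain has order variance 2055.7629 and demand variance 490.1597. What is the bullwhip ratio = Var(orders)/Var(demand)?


BW = 2055.7629 / 490.1597 = 4.1941

4.1941


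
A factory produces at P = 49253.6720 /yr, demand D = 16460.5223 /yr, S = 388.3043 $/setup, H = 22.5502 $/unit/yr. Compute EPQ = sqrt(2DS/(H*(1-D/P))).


1 - D/P = 1 - 0.3342 = 0.6658
H*(1-D/P) = 15.0139
2DS = 12783383.1787
EPQ = sqrt(851433.8090) = 922.7317

922.7317 units


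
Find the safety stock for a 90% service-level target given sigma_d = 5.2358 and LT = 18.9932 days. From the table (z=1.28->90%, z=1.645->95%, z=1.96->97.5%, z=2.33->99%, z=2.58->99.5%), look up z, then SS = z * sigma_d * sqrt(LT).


From the table, SL = 90% corresponds to z = 1.28
sqrt(LT) = sqrt(18.9932) = 4.3581
SS = 1.28 * 5.2358 * 4.3581 = 29.2073

29.2073 units


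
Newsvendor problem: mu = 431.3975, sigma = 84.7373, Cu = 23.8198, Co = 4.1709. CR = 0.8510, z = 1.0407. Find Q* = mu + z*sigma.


CR = Cu/(Cu+Co) = 23.8198/(23.8198+4.1709) = 0.8510
z = 1.0407
Q* = 431.3975 + 1.0407 * 84.7373 = 519.5836

519.5836 units


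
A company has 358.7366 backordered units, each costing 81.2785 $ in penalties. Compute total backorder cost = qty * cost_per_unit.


Total = 358.7366 * 81.2785 = 29157.5727

29157.5727 $


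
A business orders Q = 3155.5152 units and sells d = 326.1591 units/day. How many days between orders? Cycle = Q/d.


Cycle = 3155.5152 / 326.1591 = 9.6748

9.6748 days


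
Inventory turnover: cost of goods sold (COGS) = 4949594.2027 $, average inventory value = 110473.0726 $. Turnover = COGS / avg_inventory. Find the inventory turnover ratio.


Turnover = 4949594.2027 / 110473.0726 = 44.8036

44.8036


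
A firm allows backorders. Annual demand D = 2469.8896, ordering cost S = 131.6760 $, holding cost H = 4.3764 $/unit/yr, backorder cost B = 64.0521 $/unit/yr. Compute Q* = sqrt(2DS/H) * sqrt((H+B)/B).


sqrt(2DS/H) = 385.5215
sqrt((H+B)/B) = 1.0336
Q* = 385.5215 * 1.0336 = 398.4744

398.4744 units


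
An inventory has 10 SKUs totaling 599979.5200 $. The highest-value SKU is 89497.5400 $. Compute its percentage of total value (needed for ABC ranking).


Top item = 89497.5400
Total = 599979.5200
Percentage = 89497.5400 / 599979.5200 * 100 = 14.9168

14.9168%


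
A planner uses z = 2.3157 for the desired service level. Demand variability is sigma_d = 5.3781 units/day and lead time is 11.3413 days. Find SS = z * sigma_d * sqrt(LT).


sqrt(LT) = sqrt(11.3413) = 3.3677
SS = 2.3157 * 5.3781 * 3.3677 = 41.9414

41.9414 units


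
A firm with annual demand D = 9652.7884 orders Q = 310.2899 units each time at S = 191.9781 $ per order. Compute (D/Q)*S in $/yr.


Number of orders = D/Q = 31.1089
Cost = 31.1089 * 191.9781 = 5972.2343

5972.2343 $/yr


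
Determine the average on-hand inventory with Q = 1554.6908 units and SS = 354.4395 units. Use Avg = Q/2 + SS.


Q/2 = 777.3454
Avg = 777.3454 + 354.4395 = 1131.7849

1131.7849 units


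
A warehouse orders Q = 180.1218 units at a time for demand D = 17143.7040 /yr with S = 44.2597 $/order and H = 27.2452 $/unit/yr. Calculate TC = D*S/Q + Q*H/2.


Ordering cost = D*S/Q = 4212.5673
Holding cost = Q*H/2 = 2453.7272
TC = 4212.5673 + 2453.7272 = 6666.2945

6666.2945 $/yr


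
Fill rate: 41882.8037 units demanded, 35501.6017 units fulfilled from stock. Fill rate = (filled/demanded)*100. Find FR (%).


FR = 35501.6017 / 41882.8037 * 100 = 84.7641

84.7641%


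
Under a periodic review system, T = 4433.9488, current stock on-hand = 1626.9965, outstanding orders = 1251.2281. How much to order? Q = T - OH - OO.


Inventory position = OH + OO = 1626.9965 + 1251.2281 = 2878.2246
Q = 4433.9488 - 2878.2246 = 1555.7242

1555.7242 units


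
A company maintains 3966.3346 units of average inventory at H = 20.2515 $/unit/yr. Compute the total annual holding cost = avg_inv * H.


Cost = 3966.3346 * 20.2515 = 80324.2252

80324.2252 $/yr


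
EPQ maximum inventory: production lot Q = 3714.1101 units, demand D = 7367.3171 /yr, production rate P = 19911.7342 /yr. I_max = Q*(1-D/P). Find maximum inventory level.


D/P = 0.3700
1 - D/P = 0.6300
I_max = 3714.1101 * 0.6300 = 2339.8939

2339.8939 units


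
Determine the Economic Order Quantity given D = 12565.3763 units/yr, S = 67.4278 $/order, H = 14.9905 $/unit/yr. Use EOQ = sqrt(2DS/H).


2*D*S = 2 * 12565.3763 * 67.4278 = 1694511.3602
2*D*S/H = 113039.0154
EOQ = sqrt(113039.0154) = 336.2128

336.2128 units


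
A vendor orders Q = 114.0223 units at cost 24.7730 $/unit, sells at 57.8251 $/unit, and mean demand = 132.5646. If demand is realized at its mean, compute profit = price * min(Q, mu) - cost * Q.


Sales at mu = min(114.0223, 132.5646) = 114.0223
Revenue = 57.8251 * 114.0223 = 6593.3509
Total cost = 24.7730 * 114.0223 = 2824.6744
Profit = 6593.3509 - 2824.6744 = 3768.6765

3768.6765 $


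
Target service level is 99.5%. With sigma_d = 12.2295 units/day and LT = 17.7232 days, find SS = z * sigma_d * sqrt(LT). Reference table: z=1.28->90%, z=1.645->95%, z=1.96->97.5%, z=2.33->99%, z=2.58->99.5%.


From the table, SL = 99.5% corresponds to z = 2.58
sqrt(LT) = sqrt(17.7232) = 4.2099
SS = 2.58 * 12.2295 * 4.2099 = 132.8310

132.8310 units


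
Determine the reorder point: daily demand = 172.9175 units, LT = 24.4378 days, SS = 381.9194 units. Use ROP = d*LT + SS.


d*LT = 172.9175 * 24.4378 = 4225.7233
ROP = 4225.7233 + 381.9194 = 4607.6427

4607.6427 units


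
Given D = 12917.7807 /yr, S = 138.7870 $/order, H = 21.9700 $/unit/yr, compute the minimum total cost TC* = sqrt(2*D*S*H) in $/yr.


2*D*S*H = 78776512.1187
TC* = sqrt(78776512.1187) = 8875.6133

8875.6133 $/yr


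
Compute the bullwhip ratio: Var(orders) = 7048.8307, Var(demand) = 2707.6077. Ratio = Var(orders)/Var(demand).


BW = 7048.8307 / 2707.6077 = 2.6033

2.6033


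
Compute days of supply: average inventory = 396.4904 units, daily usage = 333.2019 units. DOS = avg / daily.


DOS = 396.4904 / 333.2019 = 1.1899

1.1899 days


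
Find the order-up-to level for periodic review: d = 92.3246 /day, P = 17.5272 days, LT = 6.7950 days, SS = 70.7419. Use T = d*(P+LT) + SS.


P + LT = 24.3222
d*(P+LT) = 92.3246 * 24.3222 = 2245.5374
T = 2245.5374 + 70.7419 = 2316.2793

2316.2793 units


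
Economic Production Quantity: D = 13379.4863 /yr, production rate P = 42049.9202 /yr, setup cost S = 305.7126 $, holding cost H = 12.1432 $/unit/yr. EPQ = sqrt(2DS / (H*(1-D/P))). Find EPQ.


1 - D/P = 1 - 0.3182 = 0.6818
H*(1-D/P) = 8.2795
2DS = 8180555.0869
EPQ = sqrt(988053.6705) = 994.0089

994.0089 units


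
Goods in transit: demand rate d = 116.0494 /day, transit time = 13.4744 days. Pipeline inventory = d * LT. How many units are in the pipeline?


Pipeline = 116.0494 * 13.4744 = 1563.6960

1563.6960 units


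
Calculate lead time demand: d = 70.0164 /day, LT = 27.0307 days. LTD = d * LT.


LTD = 70.0164 * 27.0307 = 1892.5923

1892.5923 units


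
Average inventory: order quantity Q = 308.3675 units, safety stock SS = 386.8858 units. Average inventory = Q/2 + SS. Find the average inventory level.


Q/2 = 154.1838
Avg = 154.1838 + 386.8858 = 541.0696

541.0696 units


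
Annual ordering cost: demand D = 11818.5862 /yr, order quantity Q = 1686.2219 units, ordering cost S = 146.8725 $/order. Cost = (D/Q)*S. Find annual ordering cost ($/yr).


Number of orders = D/Q = 7.0089
Cost = 7.0089 * 146.8725 = 1029.4169

1029.4169 $/yr


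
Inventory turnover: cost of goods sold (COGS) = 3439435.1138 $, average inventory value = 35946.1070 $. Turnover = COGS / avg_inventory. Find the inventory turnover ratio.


Turnover = 3439435.1138 / 35946.1070 = 95.6831

95.6831


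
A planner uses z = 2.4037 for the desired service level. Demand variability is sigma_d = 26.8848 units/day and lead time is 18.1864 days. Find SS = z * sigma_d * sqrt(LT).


sqrt(LT) = sqrt(18.1864) = 4.2646
SS = 2.4037 * 26.8848 * 4.2646 = 275.5881

275.5881 units


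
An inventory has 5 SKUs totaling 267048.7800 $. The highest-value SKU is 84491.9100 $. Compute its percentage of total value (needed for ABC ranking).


Top item = 84491.9100
Total = 267048.7800
Percentage = 84491.9100 / 267048.7800 * 100 = 31.6391

31.6391%


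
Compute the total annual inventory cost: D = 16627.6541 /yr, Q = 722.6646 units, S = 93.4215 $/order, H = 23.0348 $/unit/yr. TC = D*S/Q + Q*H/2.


Ordering cost = D*S/Q = 2149.5178
Holding cost = Q*H/2 = 8323.2173
TC = 2149.5178 + 8323.2173 = 10472.7350

10472.7350 $/yr


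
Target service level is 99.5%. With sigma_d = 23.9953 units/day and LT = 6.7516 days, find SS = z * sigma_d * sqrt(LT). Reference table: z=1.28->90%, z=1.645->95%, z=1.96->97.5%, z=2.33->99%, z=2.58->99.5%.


From the table, SL = 99.5% corresponds to z = 2.58
sqrt(LT) = sqrt(6.7516) = 2.5984
SS = 2.58 * 23.9953 * 2.5984 = 160.8604

160.8604 units


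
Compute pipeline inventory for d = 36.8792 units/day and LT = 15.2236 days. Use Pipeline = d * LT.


Pipeline = 36.8792 * 15.2236 = 561.4342

561.4342 units


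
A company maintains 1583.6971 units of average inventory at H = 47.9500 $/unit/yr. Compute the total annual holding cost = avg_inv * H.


Cost = 1583.6971 * 47.9500 = 75938.2759

75938.2759 $/yr


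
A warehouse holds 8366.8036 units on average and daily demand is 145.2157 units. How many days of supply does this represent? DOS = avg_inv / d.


DOS = 8366.8036 / 145.2157 = 57.6164

57.6164 days


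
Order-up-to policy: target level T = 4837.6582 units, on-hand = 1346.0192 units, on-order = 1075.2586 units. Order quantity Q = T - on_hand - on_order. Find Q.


Inventory position = OH + OO = 1346.0192 + 1075.2586 = 2421.2778
Q = 4837.6582 - 2421.2778 = 2416.3804

2416.3804 units


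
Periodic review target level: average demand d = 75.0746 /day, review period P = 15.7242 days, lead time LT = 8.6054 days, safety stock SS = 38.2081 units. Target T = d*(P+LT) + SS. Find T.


P + LT = 24.3296
d*(P+LT) = 75.0746 * 24.3296 = 1826.5350
T = 1826.5350 + 38.2081 = 1864.7431

1864.7431 units


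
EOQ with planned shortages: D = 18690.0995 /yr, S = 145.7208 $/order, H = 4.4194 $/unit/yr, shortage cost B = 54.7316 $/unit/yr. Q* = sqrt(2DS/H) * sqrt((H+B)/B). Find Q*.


sqrt(2DS/H) = 1110.1967
sqrt((H+B)/B) = 1.0396
Q* = 1110.1967 * 1.0396 = 1154.1490

1154.1490 units


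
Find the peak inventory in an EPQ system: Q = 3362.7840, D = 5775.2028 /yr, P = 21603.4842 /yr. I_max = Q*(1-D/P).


D/P = 0.2673
1 - D/P = 0.7327
I_max = 3362.7840 * 0.7327 = 2463.8198

2463.8198 units


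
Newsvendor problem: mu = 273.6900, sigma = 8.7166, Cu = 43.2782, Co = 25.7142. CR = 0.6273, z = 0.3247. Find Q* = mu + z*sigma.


CR = Cu/(Cu+Co) = 43.2782/(43.2782+25.7142) = 0.6273
z = 0.3247
Q* = 273.6900 + 0.3247 * 8.7166 = 276.5203

276.5203 units


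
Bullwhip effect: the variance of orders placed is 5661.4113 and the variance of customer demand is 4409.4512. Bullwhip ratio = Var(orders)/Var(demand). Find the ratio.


BW = 5661.4113 / 4409.4512 = 1.2839

1.2839


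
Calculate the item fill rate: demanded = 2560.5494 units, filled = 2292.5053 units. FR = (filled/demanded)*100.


FR = 2292.5053 / 2560.5494 * 100 = 89.5318

89.5318%


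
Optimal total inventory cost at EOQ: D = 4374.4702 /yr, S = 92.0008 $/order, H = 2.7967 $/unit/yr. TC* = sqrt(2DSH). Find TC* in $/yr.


2*D*S*H = 2251090.4433
TC* = sqrt(2251090.4433) = 1500.3634

1500.3634 $/yr


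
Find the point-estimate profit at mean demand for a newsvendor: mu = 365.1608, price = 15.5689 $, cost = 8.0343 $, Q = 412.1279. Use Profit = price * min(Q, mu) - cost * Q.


Sales at mu = min(412.1279, 365.1608) = 365.1608
Revenue = 15.5689 * 365.1608 = 5685.1520
Total cost = 8.0343 * 412.1279 = 3311.1592
Profit = 5685.1520 - 3311.1592 = 2373.9928

2373.9928 $


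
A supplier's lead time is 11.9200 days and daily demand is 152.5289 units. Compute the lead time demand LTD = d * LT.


LTD = 152.5289 * 11.9200 = 1818.1445

1818.1445 units


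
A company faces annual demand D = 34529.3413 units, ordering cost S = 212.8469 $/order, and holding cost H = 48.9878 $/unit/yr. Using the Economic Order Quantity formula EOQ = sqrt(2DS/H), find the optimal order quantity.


2*D*S = 2 * 34529.3413 * 212.8469 = 14698926.5095
2*D*S/H = 300052.7991
EOQ = sqrt(300052.7991) = 547.7708

547.7708 units


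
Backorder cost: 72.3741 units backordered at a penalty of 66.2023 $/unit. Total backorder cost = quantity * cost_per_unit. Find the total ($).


Total = 72.3741 * 66.2023 = 4791.3319

4791.3319 $


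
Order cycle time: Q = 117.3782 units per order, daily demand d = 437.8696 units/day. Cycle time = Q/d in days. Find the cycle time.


Cycle = 117.3782 / 437.8696 = 0.2681

0.2681 days


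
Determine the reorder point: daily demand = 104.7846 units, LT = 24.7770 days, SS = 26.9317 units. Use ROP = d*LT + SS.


d*LT = 104.7846 * 24.7770 = 2596.2480
ROP = 2596.2480 + 26.9317 = 2623.1797

2623.1797 units


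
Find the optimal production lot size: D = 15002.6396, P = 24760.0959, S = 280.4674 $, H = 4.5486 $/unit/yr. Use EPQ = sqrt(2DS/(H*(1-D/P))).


1 - D/P = 1 - 0.6059 = 0.3941
H*(1-D/P) = 1.7925
2DS = 8415502.6435
EPQ = sqrt(4694810.0032) = 2166.7510

2166.7510 units


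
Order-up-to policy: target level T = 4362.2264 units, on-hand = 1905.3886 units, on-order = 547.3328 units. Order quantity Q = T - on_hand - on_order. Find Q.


Inventory position = OH + OO = 1905.3886 + 547.3328 = 2452.7214
Q = 4362.2264 - 2452.7214 = 1909.5050

1909.5050 units


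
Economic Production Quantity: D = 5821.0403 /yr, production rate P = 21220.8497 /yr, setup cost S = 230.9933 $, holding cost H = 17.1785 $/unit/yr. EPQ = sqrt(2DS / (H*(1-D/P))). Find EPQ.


1 - D/P = 1 - 0.2743 = 0.7257
H*(1-D/P) = 12.4663
2DS = 2689242.6167
EPQ = sqrt(215720.8731) = 464.4576

464.4576 units


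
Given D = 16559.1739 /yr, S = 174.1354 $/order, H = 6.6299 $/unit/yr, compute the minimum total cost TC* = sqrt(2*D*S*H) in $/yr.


2*D*S*H = 38235142.0884
TC* = sqrt(38235142.0884) = 6183.4571

6183.4571 $/yr


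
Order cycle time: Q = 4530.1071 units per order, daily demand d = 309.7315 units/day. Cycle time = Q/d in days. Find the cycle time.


Cycle = 4530.1071 / 309.7315 = 14.6259

14.6259 days


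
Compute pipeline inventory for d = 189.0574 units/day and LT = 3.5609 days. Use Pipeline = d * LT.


Pipeline = 189.0574 * 3.5609 = 673.2145

673.2145 units


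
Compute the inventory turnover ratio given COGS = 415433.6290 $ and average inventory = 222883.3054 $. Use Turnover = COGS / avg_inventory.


Turnover = 415433.6290 / 222883.3054 = 1.8639

1.8639


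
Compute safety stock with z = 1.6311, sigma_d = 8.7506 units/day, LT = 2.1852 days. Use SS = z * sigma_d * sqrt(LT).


sqrt(LT) = sqrt(2.1852) = 1.4782
SS = 1.6311 * 8.7506 * 1.4782 = 21.0991

21.0991 units


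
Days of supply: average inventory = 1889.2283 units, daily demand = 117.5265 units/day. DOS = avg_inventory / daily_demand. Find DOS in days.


DOS = 1889.2283 / 117.5265 = 16.0749

16.0749 days


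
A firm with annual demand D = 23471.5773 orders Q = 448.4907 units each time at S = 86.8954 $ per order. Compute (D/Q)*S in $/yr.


Number of orders = D/Q = 52.3346
Cost = 52.3346 * 86.8954 = 4547.6352

4547.6352 $/yr


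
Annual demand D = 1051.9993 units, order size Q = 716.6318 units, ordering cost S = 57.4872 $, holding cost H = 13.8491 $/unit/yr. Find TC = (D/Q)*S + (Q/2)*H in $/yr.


Ordering cost = D*S/Q = 84.3899
Holding cost = Q*H/2 = 4962.3527
TC = 84.3899 + 4962.3527 = 5046.7426

5046.7426 $/yr


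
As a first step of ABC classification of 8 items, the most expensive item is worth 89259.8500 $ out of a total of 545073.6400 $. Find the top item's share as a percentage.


Top item = 89259.8500
Total = 545073.6400
Percentage = 89259.8500 / 545073.6400 * 100 = 16.3757

16.3757%


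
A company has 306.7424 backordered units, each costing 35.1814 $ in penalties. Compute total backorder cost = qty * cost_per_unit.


Total = 306.7424 * 35.1814 = 10791.6271

10791.6271 $


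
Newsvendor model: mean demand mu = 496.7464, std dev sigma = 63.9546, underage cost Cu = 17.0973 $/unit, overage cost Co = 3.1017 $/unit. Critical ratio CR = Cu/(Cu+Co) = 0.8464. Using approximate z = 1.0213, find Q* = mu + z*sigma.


CR = Cu/(Cu+Co) = 17.0973/(17.0973+3.1017) = 0.8464
z = 1.0213
Q* = 496.7464 + 1.0213 * 63.9546 = 562.0632

562.0632 units


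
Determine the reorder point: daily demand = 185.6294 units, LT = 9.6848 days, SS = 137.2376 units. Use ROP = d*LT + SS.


d*LT = 185.6294 * 9.6848 = 1797.7836
ROP = 1797.7836 + 137.2376 = 1935.0212

1935.0212 units


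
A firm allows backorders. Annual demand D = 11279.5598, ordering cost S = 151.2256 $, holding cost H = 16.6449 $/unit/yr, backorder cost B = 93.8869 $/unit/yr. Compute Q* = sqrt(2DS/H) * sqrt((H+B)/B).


sqrt(2DS/H) = 452.7236
sqrt((H+B)/B) = 1.0850
Q* = 452.7236 * 1.0850 = 491.2180

491.2180 units


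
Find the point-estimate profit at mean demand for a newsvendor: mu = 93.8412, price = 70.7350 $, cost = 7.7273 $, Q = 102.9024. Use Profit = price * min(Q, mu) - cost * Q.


Sales at mu = min(102.9024, 93.8412) = 93.8412
Revenue = 70.7350 * 93.8412 = 6637.8573
Total cost = 7.7273 * 102.9024 = 795.1577
Profit = 6637.8573 - 795.1577 = 5842.6996

5842.6996 $


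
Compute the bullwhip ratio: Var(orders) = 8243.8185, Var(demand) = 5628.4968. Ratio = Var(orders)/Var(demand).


BW = 8243.8185 / 5628.4968 = 1.4647

1.4647


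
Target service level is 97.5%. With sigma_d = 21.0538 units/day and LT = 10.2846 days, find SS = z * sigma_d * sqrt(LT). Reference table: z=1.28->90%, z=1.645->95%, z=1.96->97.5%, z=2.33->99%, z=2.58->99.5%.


From the table, SL = 97.5% corresponds to z = 1.96
sqrt(LT) = sqrt(10.2846) = 3.2070
SS = 1.96 * 21.0538 * 3.2070 = 132.3367

132.3367 units


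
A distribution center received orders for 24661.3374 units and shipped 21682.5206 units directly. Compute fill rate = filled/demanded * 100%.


FR = 21682.5206 / 24661.3374 * 100 = 87.9211

87.9211%


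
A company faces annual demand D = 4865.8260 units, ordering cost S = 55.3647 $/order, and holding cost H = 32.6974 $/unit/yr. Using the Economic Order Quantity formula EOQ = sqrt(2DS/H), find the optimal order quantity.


2*D*S = 2 * 4865.8260 * 55.3647 = 538789.9935
2*D*S/H = 16478.0684
EOQ = sqrt(16478.0684) = 128.3669

128.3669 units


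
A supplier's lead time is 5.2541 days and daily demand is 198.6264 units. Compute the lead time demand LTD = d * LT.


LTD = 198.6264 * 5.2541 = 1043.6030

1043.6030 units


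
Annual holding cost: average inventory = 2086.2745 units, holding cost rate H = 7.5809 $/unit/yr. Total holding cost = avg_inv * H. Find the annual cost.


Cost = 2086.2745 * 7.5809 = 15815.8384

15815.8384 $/yr


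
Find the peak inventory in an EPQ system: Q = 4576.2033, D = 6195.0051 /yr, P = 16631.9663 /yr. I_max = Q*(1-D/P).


D/P = 0.3725
1 - D/P = 0.6275
I_max = 4576.2033 * 0.6275 = 2871.6783

2871.6783 units


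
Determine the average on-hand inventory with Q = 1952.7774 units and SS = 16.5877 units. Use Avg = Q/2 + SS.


Q/2 = 976.3887
Avg = 976.3887 + 16.5877 = 992.9764

992.9764 units


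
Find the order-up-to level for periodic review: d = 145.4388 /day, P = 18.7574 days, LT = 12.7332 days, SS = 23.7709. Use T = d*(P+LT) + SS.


P + LT = 31.4906
d*(P+LT) = 145.4388 * 31.4906 = 4579.9551
T = 4579.9551 + 23.7709 = 4603.7260

4603.7260 units


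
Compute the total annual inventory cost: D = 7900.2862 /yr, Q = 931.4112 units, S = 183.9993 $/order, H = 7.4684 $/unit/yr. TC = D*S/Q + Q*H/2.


Ordering cost = D*S/Q = 1560.6932
Holding cost = Q*H/2 = 3478.0757
TC = 1560.6932 + 3478.0757 = 5038.7689

5038.7689 $/yr


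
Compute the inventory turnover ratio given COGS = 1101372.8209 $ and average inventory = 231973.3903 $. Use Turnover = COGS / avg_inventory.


Turnover = 1101372.8209 / 231973.3903 = 4.7478

4.7478


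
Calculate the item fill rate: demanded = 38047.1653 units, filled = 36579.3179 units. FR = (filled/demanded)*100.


FR = 36579.3179 / 38047.1653 * 100 = 96.1420

96.1420%


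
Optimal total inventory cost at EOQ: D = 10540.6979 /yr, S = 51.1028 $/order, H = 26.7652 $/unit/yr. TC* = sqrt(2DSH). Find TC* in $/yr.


2*D*S*H = 28834641.1894
TC* = sqrt(28834641.1894) = 5369.7897

5369.7897 $/yr


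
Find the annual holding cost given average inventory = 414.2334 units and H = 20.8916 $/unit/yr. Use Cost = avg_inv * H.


Cost = 414.2334 * 20.8916 = 8653.9985

8653.9985 $/yr


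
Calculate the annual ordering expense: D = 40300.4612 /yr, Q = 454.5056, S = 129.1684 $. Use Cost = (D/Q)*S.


Number of orders = D/Q = 88.6688
Cost = 88.6688 * 129.1684 = 11453.2056

11453.2056 $/yr


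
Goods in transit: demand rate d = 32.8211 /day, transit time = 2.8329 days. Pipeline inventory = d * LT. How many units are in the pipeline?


Pipeline = 32.8211 * 2.8329 = 92.9789

92.9789 units


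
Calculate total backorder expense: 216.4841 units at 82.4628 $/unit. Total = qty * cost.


Total = 216.4841 * 82.4628 = 17851.8850

17851.8850 $


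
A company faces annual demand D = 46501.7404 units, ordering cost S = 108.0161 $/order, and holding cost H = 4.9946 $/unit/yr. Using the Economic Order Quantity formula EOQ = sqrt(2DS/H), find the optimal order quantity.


2*D*S = 2 * 46501.7404 * 108.0161 = 10045873.2824
2*D*S/H = 2011346.9112
EOQ = sqrt(2011346.9112) = 1418.2196

1418.2196 units


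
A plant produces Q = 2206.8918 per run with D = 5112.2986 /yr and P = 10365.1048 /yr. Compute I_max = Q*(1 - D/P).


D/P = 0.4932
1 - D/P = 0.5068
I_max = 2206.8918 * 0.5068 = 1118.4040

1118.4040 units


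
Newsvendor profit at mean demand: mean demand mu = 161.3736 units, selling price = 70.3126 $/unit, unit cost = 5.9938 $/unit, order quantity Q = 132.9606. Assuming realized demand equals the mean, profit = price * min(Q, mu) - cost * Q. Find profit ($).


Sales at mu = min(132.9606, 161.3736) = 132.9606
Revenue = 70.3126 * 132.9606 = 9348.8055
Total cost = 5.9938 * 132.9606 = 796.9392
Profit = 9348.8055 - 796.9392 = 8551.8662

8551.8662 $


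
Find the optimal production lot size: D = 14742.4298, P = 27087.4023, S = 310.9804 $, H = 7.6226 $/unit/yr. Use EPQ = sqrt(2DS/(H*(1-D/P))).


1 - D/P = 1 - 0.5443 = 0.4557
H*(1-D/P) = 3.4740
2DS = 9169213.4324
EPQ = sqrt(2639405.8959) = 1624.6248

1624.6248 units


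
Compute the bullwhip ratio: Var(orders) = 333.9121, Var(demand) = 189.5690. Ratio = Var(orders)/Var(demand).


BW = 333.9121 / 189.5690 = 1.7614

1.7614


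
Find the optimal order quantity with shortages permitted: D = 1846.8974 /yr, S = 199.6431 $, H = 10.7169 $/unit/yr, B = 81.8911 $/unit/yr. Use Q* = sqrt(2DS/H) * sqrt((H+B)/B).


sqrt(2DS/H) = 262.3185
sqrt((H+B)/B) = 1.0634
Q* = 262.3185 * 1.0634 = 278.9554

278.9554 units


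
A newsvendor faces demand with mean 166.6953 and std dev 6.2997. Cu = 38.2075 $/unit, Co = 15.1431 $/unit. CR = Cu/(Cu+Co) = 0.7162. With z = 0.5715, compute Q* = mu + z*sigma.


CR = Cu/(Cu+Co) = 38.2075/(38.2075+15.1431) = 0.7162
z = 0.5715
Q* = 166.6953 + 0.5715 * 6.2997 = 170.2956

170.2956 units


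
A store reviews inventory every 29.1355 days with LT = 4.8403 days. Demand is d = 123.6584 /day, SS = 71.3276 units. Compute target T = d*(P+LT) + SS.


P + LT = 33.9758
d*(P+LT) = 123.6584 * 33.9758 = 4201.3931
T = 4201.3931 + 71.3276 = 4272.7207

4272.7207 units


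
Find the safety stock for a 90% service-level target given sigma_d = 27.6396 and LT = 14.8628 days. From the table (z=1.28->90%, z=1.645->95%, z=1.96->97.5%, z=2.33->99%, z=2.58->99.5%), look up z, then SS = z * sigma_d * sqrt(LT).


From the table, SL = 90% corresponds to z = 1.28
sqrt(LT) = sqrt(14.8628) = 3.8552
SS = 1.28 * 27.6396 * 3.8552 = 136.3930

136.3930 units


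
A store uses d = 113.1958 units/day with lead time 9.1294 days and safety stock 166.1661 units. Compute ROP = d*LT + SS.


d*LT = 113.1958 * 9.1294 = 1033.4097
ROP = 1033.4097 + 166.1661 = 1199.5758

1199.5758 units


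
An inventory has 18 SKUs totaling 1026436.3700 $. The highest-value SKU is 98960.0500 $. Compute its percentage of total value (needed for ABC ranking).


Top item = 98960.0500
Total = 1026436.3700
Percentage = 98960.0500 / 1026436.3700 * 100 = 9.6411

9.6411%


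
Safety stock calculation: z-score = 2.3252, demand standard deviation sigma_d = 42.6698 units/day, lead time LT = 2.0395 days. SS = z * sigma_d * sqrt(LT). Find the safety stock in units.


sqrt(LT) = sqrt(2.0395) = 1.4281
SS = 2.3252 * 42.6698 * 1.4281 = 141.6912

141.6912 units


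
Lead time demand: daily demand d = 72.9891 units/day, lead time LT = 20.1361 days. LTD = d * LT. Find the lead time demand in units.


LTD = 72.9891 * 20.1361 = 1469.7158

1469.7158 units


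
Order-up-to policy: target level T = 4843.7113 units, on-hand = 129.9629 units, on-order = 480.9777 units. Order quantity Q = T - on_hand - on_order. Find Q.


Inventory position = OH + OO = 129.9629 + 480.9777 = 610.9406
Q = 4843.7113 - 610.9406 = 4232.7707

4232.7707 units


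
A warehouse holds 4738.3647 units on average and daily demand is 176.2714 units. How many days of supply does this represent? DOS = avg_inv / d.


DOS = 4738.3647 / 176.2714 = 26.8811

26.8811 days


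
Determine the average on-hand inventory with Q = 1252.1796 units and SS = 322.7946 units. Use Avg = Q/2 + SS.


Q/2 = 626.0898
Avg = 626.0898 + 322.7946 = 948.8844

948.8844 units


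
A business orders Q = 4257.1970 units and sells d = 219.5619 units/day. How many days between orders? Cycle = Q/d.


Cycle = 4257.1970 / 219.5619 = 19.3895

19.3895 days


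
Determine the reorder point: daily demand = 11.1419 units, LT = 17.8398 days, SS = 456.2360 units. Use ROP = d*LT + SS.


d*LT = 11.1419 * 17.8398 = 198.7693
ROP = 198.7693 + 456.2360 = 655.0053

655.0053 units


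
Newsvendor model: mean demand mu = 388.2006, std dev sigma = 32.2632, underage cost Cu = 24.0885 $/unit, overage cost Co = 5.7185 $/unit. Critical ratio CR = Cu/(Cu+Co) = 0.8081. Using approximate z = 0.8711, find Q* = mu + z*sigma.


CR = Cu/(Cu+Co) = 24.0885/(24.0885+5.7185) = 0.8081
z = 0.8711
Q* = 388.2006 + 0.8711 * 32.2632 = 416.3051

416.3051 units


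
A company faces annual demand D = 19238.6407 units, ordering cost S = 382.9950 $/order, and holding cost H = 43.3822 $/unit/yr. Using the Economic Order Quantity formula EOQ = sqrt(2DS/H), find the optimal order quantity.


2*D*S = 2 * 19238.6407 * 382.9950 = 14736606.3898
2*D*S/H = 339692.4635
EOQ = sqrt(339692.4635) = 582.8314

582.8314 units


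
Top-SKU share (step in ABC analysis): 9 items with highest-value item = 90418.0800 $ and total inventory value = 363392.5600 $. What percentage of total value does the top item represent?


Top item = 90418.0800
Total = 363392.5600
Percentage = 90418.0800 / 363392.5600 * 100 = 24.8817

24.8817%


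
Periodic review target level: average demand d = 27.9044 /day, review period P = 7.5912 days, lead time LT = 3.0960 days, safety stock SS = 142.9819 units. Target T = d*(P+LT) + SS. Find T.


P + LT = 10.6872
d*(P+LT) = 27.9044 * 10.6872 = 298.2199
T = 298.2199 + 142.9819 = 441.2018

441.2018 units


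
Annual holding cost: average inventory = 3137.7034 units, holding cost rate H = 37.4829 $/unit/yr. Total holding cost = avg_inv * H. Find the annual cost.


Cost = 3137.7034 * 37.4829 = 117610.2228

117610.2228 $/yr


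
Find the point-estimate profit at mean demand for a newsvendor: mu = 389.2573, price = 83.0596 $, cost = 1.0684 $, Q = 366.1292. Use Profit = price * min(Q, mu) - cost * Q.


Sales at mu = min(366.1292, 389.2573) = 366.1292
Revenue = 83.0596 * 366.1292 = 30410.5449
Total cost = 1.0684 * 366.1292 = 391.1724
Profit = 30410.5449 - 391.1724 = 30019.3725

30019.3725 $


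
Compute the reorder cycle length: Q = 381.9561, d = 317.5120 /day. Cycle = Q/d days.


Cycle = 381.9561 / 317.5120 = 1.2030

1.2030 days


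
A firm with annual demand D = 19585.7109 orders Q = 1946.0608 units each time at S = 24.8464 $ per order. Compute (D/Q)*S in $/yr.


Number of orders = D/Q = 10.0643
Cost = 10.0643 * 24.8464 = 250.0613

250.0613 $/yr


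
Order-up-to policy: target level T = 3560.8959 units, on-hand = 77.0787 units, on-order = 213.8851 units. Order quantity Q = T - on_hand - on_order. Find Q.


Inventory position = OH + OO = 77.0787 + 213.8851 = 290.9638
Q = 3560.8959 - 290.9638 = 3269.9321

3269.9321 units


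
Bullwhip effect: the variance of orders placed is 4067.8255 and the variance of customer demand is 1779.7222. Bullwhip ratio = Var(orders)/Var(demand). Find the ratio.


BW = 4067.8255 / 1779.7222 = 2.2857

2.2857


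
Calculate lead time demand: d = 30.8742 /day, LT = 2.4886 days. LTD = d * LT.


LTD = 30.8742 * 2.4886 = 76.8335

76.8335 units


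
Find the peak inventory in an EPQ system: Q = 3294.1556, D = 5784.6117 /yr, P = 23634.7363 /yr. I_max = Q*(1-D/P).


D/P = 0.2448
1 - D/P = 0.7552
I_max = 3294.1556 * 0.7552 = 2487.9096

2487.9096 units


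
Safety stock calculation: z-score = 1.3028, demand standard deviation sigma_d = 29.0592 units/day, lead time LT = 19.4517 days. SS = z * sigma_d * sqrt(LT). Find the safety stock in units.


sqrt(LT) = sqrt(19.4517) = 4.4104
SS = 1.3028 * 29.0592 * 4.4104 = 166.9707

166.9707 units


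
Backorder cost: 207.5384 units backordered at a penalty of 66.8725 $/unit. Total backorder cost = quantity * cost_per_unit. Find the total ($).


Total = 207.5384 * 66.8725 = 13878.6117

13878.6117 $


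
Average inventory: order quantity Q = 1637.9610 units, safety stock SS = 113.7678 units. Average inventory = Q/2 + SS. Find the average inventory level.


Q/2 = 818.9805
Avg = 818.9805 + 113.7678 = 932.7483

932.7483 units


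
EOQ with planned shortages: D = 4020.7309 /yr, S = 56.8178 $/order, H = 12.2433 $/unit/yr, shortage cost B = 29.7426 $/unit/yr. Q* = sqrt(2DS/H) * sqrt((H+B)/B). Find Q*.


sqrt(2DS/H) = 193.1792
sqrt((H+B)/B) = 1.1881
Q* = 193.1792 * 1.1881 = 229.5212

229.5212 units


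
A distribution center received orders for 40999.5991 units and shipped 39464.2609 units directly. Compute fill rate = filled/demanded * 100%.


FR = 39464.2609 / 40999.5991 * 100 = 96.2552

96.2552%


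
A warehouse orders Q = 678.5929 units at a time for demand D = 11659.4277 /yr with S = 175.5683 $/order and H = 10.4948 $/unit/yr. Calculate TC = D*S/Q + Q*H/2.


Ordering cost = D*S/Q = 3016.5743
Holding cost = Q*H/2 = 3560.8484
TC = 3016.5743 + 3560.8484 = 6577.4227

6577.4227 $/yr


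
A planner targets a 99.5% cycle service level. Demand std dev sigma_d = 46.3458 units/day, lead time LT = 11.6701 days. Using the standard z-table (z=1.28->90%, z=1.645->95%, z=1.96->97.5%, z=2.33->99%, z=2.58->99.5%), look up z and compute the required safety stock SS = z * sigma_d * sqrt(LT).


From the table, SL = 99.5% corresponds to z = 2.58
sqrt(LT) = sqrt(11.6701) = 3.4162
SS = 2.58 * 46.3458 * 3.4162 = 408.4768

408.4768 units
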